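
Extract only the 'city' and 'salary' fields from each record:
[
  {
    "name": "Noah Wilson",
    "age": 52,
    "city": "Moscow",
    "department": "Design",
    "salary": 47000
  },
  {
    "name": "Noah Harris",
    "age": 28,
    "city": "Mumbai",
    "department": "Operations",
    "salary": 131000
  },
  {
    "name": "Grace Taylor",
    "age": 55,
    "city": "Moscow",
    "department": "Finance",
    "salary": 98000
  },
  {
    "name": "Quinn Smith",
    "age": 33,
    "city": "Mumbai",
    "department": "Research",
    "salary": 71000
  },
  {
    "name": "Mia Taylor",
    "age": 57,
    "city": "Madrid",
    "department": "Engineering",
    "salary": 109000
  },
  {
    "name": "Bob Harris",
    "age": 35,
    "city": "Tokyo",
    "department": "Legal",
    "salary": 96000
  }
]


Original: 6 records with fields: name, age, city, department, salary
Keep: ['city', 'salary']
Drop: ['name', 'age', 'department']
Result: 6 records, 2 fields each

[
  {
    "city": "Moscow",
    "salary": 47000
  },
  {
    "city": "Mumbai",
    "salary": 131000
  },
  {
    "city": "Moscow",
    "salary": 98000
  },
  {
    "city": "Mumbai",
    "salary": 71000
  },
  {
    "city": "Madrid",
    "salary": 109000
  },
  {
    "city": "Tokyo",
    "salary": 96000
  }
]


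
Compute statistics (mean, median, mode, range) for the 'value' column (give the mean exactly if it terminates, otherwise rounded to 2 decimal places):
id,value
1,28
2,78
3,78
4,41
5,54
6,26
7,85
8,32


Data: [28, 78, 78, 41, 54, 26, 85, 32]
Count: 8
Sum: 422
Mean: 422/8 = 52.75
Sorted: [26, 28, 32, 41, 54, 78, 78, 85]
Median: 47.5
Mode: 78 (2 times)
Range: 85 - 26 = 59
Min: 26, Max: 85

mean=52.75, median=47.5, mode=78, range=59


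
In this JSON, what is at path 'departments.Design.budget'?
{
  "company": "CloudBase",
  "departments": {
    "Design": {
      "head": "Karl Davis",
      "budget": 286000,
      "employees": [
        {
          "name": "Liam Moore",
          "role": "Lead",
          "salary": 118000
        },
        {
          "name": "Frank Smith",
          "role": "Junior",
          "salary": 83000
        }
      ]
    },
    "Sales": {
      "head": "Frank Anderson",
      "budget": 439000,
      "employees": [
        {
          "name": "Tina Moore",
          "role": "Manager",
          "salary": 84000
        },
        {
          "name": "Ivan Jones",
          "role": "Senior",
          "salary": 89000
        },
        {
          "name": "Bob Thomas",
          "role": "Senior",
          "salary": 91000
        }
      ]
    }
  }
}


Path: departments.Design.budget

Navigate:
  -> departments
  -> Design
  -> budget = 286000

286000


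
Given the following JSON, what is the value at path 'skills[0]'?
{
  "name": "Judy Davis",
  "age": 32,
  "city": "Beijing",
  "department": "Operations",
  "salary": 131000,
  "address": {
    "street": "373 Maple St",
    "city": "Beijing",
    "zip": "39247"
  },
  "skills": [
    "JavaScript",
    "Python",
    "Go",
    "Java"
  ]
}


Query: skills[0]
Path: skills -> first element
Value: JavaScript

JavaScript


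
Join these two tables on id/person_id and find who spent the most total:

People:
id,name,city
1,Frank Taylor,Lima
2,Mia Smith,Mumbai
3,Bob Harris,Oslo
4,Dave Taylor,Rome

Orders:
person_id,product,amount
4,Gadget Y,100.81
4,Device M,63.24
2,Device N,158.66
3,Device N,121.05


Join on: people.id = orders.person_id

Joined rows:
  Dave Taylor (Rome) bought Gadget Y for $100.81
  Dave Taylor (Rome) bought Device M for $63.24
  Mia Smith (Mumbai) bought Device N for $158.66
  Bob Harris (Oslo) bought Device N for $121.05

Total per person:
  Dave Taylor: $164.05
  Mia Smith: $158.66
  Bob Harris: $121.05

Top spender: Dave Taylor ($164.05)

Dave Taylor ($164.05)


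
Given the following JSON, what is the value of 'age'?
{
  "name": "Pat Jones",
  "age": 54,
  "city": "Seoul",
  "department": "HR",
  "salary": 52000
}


Looking up field 'age'
Value: 54

54


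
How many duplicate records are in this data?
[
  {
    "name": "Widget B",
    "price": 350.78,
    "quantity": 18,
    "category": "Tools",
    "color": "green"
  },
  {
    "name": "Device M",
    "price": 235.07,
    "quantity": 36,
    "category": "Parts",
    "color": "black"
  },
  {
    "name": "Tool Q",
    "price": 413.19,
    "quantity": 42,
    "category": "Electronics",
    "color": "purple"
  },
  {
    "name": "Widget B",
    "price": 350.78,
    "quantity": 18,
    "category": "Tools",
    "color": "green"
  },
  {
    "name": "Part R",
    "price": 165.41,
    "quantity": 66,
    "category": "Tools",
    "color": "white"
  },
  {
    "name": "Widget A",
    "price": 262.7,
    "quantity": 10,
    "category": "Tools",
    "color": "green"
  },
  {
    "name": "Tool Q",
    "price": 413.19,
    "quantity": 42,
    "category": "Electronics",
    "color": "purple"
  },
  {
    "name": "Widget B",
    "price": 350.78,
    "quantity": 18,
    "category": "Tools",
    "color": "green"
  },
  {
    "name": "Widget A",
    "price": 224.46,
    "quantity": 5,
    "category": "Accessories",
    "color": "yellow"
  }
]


Checking 9 records for duplicates:

  Row 1: Widget B ($350.78, qty 18)
  Row 2: Device M ($235.07, qty 36)
  Row 3: Tool Q ($413.19, qty 42)
  Row 4: Widget B ($350.78, qty 18) <-- DUPLICATE
  Row 5: Part R ($165.41, qty 66)
  Row 6: Widget A ($262.7, qty 10)
  Row 7: Tool Q ($413.19, qty 42) <-- DUPLICATE
  Row 8: Widget B ($350.78, qty 18) <-- DUPLICATE
  Row 9: Widget A ($224.46, qty 5)

Duplicates found: 3
Unique records: 6

3 duplicates, 6 unique


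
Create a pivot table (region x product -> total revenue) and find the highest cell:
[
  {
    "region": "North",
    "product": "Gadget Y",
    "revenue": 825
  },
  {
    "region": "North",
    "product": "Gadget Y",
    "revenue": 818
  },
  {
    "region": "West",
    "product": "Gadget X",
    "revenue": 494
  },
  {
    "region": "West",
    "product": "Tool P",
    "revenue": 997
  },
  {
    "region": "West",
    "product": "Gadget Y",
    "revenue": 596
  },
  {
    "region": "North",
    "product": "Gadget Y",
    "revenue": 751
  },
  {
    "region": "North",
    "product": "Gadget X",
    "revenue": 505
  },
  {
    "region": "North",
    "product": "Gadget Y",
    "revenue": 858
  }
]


Pivot: region (rows) x product (columns) -> total revenue

     Gadget X      Gadget Y      Tool P      
North          505          3252             0  
West           494           596           997  

Highest: North / Gadget Y = $3252

North / Gadget Y = $3252


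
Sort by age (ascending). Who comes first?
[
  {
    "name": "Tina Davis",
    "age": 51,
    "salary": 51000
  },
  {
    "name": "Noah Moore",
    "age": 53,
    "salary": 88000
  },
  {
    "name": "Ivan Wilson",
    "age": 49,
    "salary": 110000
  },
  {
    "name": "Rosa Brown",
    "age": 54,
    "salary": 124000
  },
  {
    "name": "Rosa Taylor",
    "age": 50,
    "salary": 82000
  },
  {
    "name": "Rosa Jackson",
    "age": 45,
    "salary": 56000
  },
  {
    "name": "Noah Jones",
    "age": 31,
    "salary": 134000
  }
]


Sort by: age (ascending)

Sorted order:
  1. Noah Jones (age = 31)
  2. Rosa Jackson (age = 45)
  3. Ivan Wilson (age = 49)
  4. Rosa Taylor (age = 50)
  5. Tina Davis (age = 51)
  6. Noah Moore (age = 53)
  7. Rosa Brown (age = 54)

First: Noah Jones

Noah Jones


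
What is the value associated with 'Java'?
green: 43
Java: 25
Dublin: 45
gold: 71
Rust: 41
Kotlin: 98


Looking up key 'Java'
Value: 25

25


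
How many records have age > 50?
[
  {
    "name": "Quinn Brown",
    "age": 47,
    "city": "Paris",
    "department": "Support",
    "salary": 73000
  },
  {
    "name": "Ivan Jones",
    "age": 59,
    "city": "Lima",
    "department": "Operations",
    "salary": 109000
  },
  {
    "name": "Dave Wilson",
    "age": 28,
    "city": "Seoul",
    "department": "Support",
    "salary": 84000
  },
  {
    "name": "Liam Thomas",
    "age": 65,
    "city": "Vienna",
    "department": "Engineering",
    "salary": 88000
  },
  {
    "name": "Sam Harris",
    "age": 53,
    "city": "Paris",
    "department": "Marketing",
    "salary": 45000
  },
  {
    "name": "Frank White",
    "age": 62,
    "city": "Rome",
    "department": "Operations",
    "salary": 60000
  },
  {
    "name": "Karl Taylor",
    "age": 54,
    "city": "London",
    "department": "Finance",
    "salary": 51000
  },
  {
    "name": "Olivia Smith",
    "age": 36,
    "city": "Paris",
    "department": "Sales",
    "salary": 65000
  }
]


Data: 8 records
Condition: age > 50

Checking each record:
  Quinn Brown: 47
  Ivan Jones: 59 MATCH
  Dave Wilson: 28
  Liam Thomas: 65 MATCH
  Sam Harris: 53 MATCH
  Frank White: 62 MATCH
  Karl Taylor: 54 MATCH
  Olivia Smith: 36

Count: 5

5


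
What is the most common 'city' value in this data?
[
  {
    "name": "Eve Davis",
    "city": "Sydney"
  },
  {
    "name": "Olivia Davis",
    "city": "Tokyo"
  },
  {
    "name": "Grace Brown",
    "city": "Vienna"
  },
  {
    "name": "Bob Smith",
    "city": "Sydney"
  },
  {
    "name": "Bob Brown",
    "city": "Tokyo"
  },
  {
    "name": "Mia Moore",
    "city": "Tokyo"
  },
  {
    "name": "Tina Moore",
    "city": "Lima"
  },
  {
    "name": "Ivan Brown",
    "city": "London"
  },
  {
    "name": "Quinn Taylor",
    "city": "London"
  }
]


Counting 'city' values across 9 records:

  Tokyo: 3 ###
  Sydney: 2 ##
  London: 2 ##
  Vienna: 1 #
  Lima: 1 #

Most common: Tokyo (3 times)

Tokyo (3 times)


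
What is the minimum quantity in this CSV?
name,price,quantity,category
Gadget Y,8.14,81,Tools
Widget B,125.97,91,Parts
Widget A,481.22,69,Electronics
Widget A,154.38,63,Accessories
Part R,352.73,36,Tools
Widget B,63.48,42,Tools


Computing minimum quantity:
Values: [81, 91, 69, 63, 36, 42]
Min = 36

36


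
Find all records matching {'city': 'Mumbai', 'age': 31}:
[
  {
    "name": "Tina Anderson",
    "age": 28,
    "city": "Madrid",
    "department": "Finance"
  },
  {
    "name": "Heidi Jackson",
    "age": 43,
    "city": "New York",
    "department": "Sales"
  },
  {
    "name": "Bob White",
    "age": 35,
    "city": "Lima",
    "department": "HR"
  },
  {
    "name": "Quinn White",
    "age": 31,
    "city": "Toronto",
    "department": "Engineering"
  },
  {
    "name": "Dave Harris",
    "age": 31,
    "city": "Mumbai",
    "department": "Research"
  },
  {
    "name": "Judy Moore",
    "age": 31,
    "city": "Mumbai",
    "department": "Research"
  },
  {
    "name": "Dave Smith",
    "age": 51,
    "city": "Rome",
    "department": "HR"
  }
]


Search criteria: {'city': 'Mumbai', 'age': 31}

Checking 7 records:
  Tina Anderson: {city: Madrid, age: 28}
  Heidi Jackson: {city: New York, age: 43}
  Bob White: {city: Lima, age: 35}
  Quinn White: {city: Toronto, age: 31}
  Dave Harris: {city: Mumbai, age: 31} <-- MATCH
  Judy Moore: {city: Mumbai, age: 31} <-- MATCH
  Dave Smith: {city: Rome, age: 51}

Matches: ["Dave Harris", "Judy Moore"]

["Dave Harris", "Judy Moore"]


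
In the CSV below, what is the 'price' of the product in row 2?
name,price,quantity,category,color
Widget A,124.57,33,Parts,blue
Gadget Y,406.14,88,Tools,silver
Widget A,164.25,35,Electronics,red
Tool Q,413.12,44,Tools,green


Query: Row 2 ('Gadget Y'), column 'price'
Value: 406.14

406.14


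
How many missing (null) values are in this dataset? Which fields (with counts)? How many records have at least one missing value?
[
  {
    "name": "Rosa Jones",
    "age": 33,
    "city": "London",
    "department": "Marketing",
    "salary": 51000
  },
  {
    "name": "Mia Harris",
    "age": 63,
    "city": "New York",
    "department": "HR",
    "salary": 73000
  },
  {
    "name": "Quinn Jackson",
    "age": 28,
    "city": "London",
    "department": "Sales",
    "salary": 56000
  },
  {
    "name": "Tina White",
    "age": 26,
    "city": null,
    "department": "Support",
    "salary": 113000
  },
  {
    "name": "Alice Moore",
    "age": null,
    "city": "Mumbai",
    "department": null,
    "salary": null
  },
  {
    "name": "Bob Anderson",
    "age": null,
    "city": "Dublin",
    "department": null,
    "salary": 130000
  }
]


Checking for missing (null) values in 6 records:

  Rosa Jones: complete
  Mia Harris: complete
  Quinn Jackson: complete
  Tina White: city
  Alice Moore: age, department, salary
  Bob Anderson: age, department

Per field:
  name: 0 missing
  age: 2 missing
  city: 1 missing
  department: 2 missing
  salary: 1 missing

Total missing values: 6
Records with any missing: 3

6 missing values (age: 2, city: 1, department: 2, salary: 1); 3 incomplete records


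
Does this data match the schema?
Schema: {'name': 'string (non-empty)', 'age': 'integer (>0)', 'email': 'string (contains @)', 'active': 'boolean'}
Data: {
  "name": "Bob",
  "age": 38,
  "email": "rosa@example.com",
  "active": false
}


Validating each field against schema:
  name: OK (non-empty string)
  age: OK (positive integer)
  email: OK (string with @)
  active: OK (boolean)

Result: VALID

VALID


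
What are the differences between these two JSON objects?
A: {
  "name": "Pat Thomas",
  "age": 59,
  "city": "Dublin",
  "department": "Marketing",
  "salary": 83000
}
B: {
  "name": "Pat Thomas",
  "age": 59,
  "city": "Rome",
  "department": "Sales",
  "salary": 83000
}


Comparing each field (in key order):
  name: same
  age: same
  city: DIFFERENT
  department: DIFFERENT
  salary: same
Differences:
  city: Dublin -> Rome
  department: Marketing -> Sales

2 field(s) changed

2 changes: city, department


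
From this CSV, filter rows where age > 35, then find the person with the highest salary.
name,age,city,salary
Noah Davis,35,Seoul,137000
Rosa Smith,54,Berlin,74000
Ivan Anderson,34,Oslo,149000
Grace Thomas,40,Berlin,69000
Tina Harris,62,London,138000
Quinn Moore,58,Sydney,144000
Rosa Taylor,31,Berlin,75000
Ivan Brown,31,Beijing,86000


Filter: age > 35
Sort by: salary (descending)

Filtered records (4):
  Quinn Moore, age 58, salary $144000
  Tina Harris, age 62, salary $138000
  Rosa Smith, age 54, salary $74000
  Grace Thomas, age 40, salary $69000

Highest salary: Quinn Moore ($144000)

Quinn Moore


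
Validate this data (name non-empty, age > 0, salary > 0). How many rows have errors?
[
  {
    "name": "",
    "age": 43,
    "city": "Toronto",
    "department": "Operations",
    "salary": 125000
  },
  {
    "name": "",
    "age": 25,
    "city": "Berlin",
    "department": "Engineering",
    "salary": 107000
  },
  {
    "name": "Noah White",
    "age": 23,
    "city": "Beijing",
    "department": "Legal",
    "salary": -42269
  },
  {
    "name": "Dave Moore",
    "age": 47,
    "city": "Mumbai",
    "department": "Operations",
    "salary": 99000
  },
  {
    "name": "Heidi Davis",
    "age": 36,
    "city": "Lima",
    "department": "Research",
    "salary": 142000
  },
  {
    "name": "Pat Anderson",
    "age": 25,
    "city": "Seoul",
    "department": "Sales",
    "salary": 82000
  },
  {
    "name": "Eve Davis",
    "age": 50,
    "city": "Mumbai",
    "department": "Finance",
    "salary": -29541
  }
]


Validating 7 records:
Rules: name non-empty, age > 0, salary > 0

  Row 1 (???): empty name
  Row 2 (???): empty name
  Row 3 (Noah White): negative salary: -42269
  Row 4 (Dave Moore): OK
  Row 5 (Heidi Davis): OK
  Row 6 (Pat Anderson): OK
  Row 7 (Eve Davis): negative salary: -29541

Total errors: 4

4 errors


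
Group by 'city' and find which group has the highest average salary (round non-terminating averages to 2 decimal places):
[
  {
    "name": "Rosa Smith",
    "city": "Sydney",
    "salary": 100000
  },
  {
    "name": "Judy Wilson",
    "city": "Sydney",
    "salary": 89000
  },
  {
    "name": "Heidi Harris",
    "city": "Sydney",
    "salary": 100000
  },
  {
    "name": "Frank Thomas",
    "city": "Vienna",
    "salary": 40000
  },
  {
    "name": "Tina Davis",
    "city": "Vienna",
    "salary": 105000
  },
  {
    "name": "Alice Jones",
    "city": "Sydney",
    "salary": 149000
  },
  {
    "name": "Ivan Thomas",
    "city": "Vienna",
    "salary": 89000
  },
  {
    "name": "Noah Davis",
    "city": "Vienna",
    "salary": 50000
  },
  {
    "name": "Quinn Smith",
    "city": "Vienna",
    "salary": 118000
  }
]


Group by: city

Groups:
  Sydney: 4 people, avg salary = 438000/4 = $109500
  Vienna: 5 people, avg salary = 402000/5 = $80400

Highest average salary: Sydney ($109500)

Sydney ($109500)


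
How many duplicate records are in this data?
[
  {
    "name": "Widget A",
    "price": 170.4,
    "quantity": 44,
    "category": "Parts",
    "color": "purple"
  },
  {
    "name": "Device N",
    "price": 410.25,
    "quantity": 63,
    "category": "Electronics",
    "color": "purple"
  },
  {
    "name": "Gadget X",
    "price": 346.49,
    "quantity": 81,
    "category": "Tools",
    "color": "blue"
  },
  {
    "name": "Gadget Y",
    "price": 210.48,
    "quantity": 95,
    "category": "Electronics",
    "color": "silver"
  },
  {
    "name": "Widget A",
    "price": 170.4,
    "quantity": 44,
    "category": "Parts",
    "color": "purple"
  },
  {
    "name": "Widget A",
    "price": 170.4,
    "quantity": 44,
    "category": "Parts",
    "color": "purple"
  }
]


Checking 6 records for duplicates:

  Row 1: Widget A ($170.4, qty 44)
  Row 2: Device N ($410.25, qty 63)
  Row 3: Gadget X ($346.49, qty 81)
  Row 4: Gadget Y ($210.48, qty 95)
  Row 5: Widget A ($170.4, qty 44) <-- DUPLICATE
  Row 6: Widget A ($170.4, qty 44) <-- DUPLICATE

Duplicates found: 2
Unique records: 4

2 duplicates, 4 unique


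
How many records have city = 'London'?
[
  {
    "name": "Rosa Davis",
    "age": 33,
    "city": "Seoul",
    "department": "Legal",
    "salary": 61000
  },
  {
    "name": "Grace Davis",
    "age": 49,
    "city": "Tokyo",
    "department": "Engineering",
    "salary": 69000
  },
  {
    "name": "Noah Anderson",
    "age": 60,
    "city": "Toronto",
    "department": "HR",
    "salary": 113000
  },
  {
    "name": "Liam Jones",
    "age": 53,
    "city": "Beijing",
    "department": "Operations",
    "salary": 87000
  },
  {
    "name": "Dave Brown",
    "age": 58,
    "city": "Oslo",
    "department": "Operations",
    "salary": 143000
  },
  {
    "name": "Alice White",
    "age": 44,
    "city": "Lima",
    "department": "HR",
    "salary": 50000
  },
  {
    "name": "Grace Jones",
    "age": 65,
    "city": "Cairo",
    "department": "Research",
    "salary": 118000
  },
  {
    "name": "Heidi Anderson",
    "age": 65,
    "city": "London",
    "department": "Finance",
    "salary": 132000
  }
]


Data: 8 records
Condition: city = 'London'

Checking each record:
  Rosa Davis: Seoul
  Grace Davis: Tokyo
  Noah Anderson: Toronto
  Liam Jones: Beijing
  Dave Brown: Oslo
  Alice White: Lima
  Grace Jones: Cairo
  Heidi Anderson: London MATCH

Count: 1

1


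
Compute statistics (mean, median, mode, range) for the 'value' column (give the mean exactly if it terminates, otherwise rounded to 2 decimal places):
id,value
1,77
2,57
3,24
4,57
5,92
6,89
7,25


Data: [77, 57, 24, 57, 92, 89, 25]
Count: 7
Sum: 421
Mean: 421/7 ≈ 60.14 (rounded to 2 decimal places)
Sorted: [24, 25, 57, 57, 77, 89, 92]
Median: 57.0
Mode: 57 (2 times)
Range: 92 - 24 = 68
Min: 24, Max: 92

mean≈60.14, median=57.0, mode=57, range=68


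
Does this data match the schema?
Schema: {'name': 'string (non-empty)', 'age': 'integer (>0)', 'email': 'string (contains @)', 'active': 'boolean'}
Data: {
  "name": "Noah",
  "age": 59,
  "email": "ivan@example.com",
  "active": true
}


Validating each field against schema:
  name: OK (non-empty string)
  age: OK (positive integer)
  email: OK (string with @)
  active: OK (boolean)

Result: VALID

VALID


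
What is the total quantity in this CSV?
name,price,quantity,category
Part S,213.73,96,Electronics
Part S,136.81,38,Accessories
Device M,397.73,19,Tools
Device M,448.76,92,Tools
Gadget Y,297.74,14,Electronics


Computing total quantity:
Values: [96, 38, 19, 92, 14]
Sum = 259

259


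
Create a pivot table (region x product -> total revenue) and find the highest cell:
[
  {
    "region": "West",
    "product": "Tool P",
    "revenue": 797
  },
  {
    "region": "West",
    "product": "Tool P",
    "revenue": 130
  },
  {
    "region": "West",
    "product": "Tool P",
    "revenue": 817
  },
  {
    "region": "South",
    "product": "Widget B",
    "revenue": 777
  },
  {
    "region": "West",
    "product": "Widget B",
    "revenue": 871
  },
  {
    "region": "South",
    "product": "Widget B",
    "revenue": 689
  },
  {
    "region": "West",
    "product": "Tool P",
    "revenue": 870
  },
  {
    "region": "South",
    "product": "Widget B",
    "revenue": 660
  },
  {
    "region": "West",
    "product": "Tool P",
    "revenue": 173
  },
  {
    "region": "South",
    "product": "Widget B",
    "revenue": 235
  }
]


Pivot: region (rows) x product (columns) -> total revenue

     Tool P        Widget B    
South            0          2361  
West          2787           871  

Highest: West / Tool P = $2787

West / Tool P = $2787


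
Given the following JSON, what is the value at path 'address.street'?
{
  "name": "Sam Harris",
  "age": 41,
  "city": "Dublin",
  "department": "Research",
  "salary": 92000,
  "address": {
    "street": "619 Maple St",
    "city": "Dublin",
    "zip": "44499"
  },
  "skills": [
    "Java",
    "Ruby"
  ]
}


Query: address.street
Path: address -> street
Value: 619 Maple St

619 Maple St


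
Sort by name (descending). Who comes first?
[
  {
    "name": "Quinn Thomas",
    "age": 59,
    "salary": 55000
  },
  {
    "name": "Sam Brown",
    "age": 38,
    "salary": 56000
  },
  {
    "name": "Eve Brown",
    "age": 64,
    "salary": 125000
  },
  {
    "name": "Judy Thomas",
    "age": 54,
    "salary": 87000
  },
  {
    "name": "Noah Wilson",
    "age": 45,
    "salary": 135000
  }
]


Sort by: name (descending)

Sorted order:
  1. Sam Brown (name = Sam Brown)
  2. Quinn Thomas (name = Quinn Thomas)
  3. Noah Wilson (name = Noah Wilson)
  4. Judy Thomas (name = Judy Thomas)
  5. Eve Brown (name = Eve Brown)

First: Sam Brown

Sam Brown


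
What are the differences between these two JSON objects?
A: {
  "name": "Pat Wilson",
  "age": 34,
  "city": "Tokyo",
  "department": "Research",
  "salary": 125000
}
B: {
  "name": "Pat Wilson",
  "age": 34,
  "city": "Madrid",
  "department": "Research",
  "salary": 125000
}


Comparing each field (in key order):
  name: same
  age: same
  city: DIFFERENT
  department: same
  salary: same
Differences:
  city: Tokyo -> Madrid

1 field(s) changed

1 change: city


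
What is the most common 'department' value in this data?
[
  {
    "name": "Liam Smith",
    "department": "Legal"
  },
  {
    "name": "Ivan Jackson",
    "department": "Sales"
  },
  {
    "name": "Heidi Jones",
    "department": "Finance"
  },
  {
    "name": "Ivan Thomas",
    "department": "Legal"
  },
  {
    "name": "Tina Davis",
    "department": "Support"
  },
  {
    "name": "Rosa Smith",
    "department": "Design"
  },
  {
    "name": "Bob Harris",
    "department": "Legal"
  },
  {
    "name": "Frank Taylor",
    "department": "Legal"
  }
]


Counting 'department' values across 8 records:

  Legal: 4 ####
  Sales: 1 #
  Finance: 1 #
  Support: 1 #
  Design: 1 #

Most common: Legal (4 times)

Legal (4 times)


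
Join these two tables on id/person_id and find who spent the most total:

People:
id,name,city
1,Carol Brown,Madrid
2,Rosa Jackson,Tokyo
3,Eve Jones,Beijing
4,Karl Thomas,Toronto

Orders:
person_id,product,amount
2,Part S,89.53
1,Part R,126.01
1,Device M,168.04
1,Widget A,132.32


Join on: people.id = orders.person_id

Joined rows:
  Rosa Jackson (Tokyo) bought Part S for $89.53
  Carol Brown (Madrid) bought Part R for $126.01
  Carol Brown (Madrid) bought Device M for $168.04
  Carol Brown (Madrid) bought Widget A for $132.32

Total per person:
  Carol Brown: $426.37
  Rosa Jackson: $89.53

Top spender: Carol Brown ($426.37)

Carol Brown ($426.37)


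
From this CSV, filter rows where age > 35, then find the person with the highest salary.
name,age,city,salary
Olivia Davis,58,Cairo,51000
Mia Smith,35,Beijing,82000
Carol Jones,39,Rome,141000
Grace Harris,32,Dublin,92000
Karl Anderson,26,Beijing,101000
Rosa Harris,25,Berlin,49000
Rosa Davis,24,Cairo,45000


Filter: age > 35
Sort by: salary (descending)

Filtered records (2):
  Carol Jones, age 39, salary $141000
  Olivia Davis, age 58, salary $51000

Highest salary: Carol Jones ($141000)

Carol Jones


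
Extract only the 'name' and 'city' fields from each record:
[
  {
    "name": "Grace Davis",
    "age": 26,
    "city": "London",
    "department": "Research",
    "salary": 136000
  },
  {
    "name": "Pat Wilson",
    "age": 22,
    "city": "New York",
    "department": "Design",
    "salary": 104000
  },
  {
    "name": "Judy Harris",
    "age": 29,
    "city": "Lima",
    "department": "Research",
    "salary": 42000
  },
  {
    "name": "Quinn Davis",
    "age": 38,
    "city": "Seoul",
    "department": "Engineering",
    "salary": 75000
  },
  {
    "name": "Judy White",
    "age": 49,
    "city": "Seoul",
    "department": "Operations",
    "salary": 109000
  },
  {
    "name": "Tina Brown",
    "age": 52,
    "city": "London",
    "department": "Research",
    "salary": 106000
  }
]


Original: 6 records with fields: name, age, city, department, salary
Keep: ['name', 'city']
Drop: ['age', 'department', 'salary']
Result: 6 records, 2 fields each

[
  {
    "name": "Grace Davis",
    "city": "London"
  },
  {
    "name": "Pat Wilson",
    "city": "New York"
  },
  {
    "name": "Judy Harris",
    "city": "Lima"
  },
  {
    "name": "Quinn Davis",
    "city": "Seoul"
  },
  {
    "name": "Judy White",
    "city": "Seoul"
  },
  {
    "name": "Tina Brown",
    "city": "London"
  }
]


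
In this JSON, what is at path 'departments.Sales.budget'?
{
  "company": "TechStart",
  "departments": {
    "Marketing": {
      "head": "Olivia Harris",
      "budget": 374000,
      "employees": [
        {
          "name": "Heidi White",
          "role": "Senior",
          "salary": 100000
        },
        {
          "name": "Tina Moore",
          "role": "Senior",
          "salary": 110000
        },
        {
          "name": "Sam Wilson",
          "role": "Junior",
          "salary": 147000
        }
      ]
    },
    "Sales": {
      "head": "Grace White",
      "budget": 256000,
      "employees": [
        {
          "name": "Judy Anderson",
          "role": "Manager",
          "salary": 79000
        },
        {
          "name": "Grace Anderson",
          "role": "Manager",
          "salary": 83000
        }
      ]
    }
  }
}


Path: departments.Sales.budget

Navigate:
  -> departments
  -> Sales
  -> budget = 256000

256000


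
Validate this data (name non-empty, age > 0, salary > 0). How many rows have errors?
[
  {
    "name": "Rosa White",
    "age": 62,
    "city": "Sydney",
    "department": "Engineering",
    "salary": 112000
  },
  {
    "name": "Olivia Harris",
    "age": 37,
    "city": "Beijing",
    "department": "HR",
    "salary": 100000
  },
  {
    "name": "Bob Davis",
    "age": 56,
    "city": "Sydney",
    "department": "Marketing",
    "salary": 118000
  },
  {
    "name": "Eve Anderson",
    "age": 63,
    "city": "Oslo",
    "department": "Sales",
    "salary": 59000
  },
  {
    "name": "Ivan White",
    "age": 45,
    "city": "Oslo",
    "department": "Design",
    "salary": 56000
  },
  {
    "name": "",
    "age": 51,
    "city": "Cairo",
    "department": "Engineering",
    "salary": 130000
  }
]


Validating 6 records:
Rules: name non-empty, age > 0, salary > 0

  Row 1 (Rosa White): OK
  Row 2 (Olivia Harris): OK
  Row 3 (Bob Davis): OK
  Row 4 (Eve Anderson): OK
  Row 5 (Ivan White): OK
  Row 6 (???): empty name

Total errors: 1

1 errors


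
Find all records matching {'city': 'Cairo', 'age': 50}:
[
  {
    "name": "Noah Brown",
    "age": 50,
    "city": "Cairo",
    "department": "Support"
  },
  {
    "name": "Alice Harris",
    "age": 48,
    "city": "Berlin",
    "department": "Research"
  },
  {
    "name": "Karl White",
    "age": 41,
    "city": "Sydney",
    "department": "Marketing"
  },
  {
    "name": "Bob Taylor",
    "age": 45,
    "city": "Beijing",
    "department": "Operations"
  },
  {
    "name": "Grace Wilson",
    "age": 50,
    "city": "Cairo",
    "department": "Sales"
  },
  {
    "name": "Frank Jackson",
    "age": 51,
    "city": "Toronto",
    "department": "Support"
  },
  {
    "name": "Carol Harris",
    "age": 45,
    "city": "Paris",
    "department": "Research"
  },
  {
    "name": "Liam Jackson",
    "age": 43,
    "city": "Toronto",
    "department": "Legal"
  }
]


Search criteria: {'city': 'Cairo', 'age': 50}

Checking 8 records:
  Noah Brown: {city: Cairo, age: 50} <-- MATCH
  Alice Harris: {city: Berlin, age: 48}
  Karl White: {city: Sydney, age: 41}
  Bob Taylor: {city: Beijing, age: 45}
  Grace Wilson: {city: Cairo, age: 50} <-- MATCH
  Frank Jackson: {city: Toronto, age: 51}
  Carol Harris: {city: Paris, age: 45}
  Liam Jackson: {city: Toronto, age: 43}

Matches: ["Noah Brown", "Grace Wilson"]

["Noah Brown", "Grace Wilson"]


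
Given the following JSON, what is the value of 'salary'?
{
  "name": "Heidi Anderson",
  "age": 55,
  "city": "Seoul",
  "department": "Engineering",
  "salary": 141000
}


Looking up field 'salary'
Value: 141000

141000


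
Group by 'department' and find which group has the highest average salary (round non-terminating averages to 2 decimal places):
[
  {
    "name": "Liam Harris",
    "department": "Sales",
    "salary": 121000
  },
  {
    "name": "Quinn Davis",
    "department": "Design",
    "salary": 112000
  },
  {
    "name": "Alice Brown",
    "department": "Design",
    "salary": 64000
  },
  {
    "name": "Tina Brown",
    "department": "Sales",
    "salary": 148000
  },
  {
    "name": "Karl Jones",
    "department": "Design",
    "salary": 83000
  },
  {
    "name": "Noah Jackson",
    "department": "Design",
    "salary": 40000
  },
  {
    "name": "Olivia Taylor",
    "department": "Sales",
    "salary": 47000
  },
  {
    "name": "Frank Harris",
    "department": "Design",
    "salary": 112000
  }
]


Group by: department

Groups:
  Design: 5 people, avg salary = 411000/5 = $82200
  Sales: 3 people, avg salary = 316000/3 ≈ $105333.33

Highest average salary: Sales (≈$105333.33)

Sales (≈$105333.33)


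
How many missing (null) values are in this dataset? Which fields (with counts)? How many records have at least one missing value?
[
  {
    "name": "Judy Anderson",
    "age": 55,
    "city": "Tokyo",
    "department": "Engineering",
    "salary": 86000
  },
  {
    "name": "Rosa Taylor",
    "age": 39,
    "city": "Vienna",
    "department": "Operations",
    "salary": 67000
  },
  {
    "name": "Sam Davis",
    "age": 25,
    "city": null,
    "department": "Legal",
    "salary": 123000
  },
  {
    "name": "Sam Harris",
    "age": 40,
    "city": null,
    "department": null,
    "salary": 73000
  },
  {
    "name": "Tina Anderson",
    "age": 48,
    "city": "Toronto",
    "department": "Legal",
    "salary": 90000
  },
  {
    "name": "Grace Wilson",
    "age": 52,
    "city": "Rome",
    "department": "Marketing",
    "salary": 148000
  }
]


Checking for missing (null) values in 6 records:

  Judy Anderson: complete
  Rosa Taylor: complete
  Sam Davis: city
  Sam Harris: city, department
  Tina Anderson: complete
  Grace Wilson: complete

Per field:
  name: 0 missing
  age: 0 missing
  city: 2 missing
  department: 1 missing
  salary: 0 missing

Total missing values: 3
Records with any missing: 2

3 missing values (city: 2, department: 1); 2 incomplete records


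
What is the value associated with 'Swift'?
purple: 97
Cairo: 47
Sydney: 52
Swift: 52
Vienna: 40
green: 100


Looking up key 'Swift'
Value: 52

52


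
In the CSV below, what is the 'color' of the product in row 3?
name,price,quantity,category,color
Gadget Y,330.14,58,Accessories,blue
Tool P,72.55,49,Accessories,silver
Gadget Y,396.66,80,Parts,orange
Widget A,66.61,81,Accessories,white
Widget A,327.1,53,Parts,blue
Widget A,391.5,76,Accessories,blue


Query: Row 3 ('Gadget Y'), column 'color'
Value: orange

orange


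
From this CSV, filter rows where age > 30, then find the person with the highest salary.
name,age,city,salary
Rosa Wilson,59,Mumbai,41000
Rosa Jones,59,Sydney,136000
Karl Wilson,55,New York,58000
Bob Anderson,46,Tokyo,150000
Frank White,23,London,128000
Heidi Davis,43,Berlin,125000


Filter: age > 30
Sort by: salary (descending)

Filtered records (5):
  Bob Anderson, age 46, salary $150000
  Rosa Jones, age 59, salary $136000
  Heidi Davis, age 43, salary $125000
  Karl Wilson, age 55, salary $58000
  Rosa Wilson, age 59, salary $41000

Highest salary: Bob Anderson ($150000)

Bob Anderson


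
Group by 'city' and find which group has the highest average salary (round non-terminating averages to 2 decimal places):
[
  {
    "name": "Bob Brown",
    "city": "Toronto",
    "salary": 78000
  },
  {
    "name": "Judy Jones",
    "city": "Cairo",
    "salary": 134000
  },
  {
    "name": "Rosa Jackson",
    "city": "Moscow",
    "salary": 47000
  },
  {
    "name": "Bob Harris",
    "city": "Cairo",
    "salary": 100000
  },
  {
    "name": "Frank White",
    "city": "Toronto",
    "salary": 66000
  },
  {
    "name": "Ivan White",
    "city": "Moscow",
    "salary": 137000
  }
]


Group by: city

Groups:
  Cairo: 2 people, avg salary = 234000/2 = $117000
  Moscow: 2 people, avg salary = 184000/2 = $92000
  Toronto: 2 people, avg salary = 144000/2 = $72000

Highest average salary: Cairo ($117000)

Cairo ($117000)


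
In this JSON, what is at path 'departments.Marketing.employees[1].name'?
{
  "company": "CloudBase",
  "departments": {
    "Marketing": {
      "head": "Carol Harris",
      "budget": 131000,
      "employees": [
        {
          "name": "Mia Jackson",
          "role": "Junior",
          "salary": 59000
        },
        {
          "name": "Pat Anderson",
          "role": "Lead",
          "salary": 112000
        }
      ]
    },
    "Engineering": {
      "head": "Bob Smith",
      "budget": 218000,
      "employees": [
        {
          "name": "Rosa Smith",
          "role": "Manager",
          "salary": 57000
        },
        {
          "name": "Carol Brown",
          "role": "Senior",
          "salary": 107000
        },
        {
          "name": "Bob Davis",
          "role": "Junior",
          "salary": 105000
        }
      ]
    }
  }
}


Path: departments.Marketing.employees[1].name

Navigate:
  -> departments
  -> Marketing
  -> employees[1].name = 'Pat Anderson'

Pat Anderson


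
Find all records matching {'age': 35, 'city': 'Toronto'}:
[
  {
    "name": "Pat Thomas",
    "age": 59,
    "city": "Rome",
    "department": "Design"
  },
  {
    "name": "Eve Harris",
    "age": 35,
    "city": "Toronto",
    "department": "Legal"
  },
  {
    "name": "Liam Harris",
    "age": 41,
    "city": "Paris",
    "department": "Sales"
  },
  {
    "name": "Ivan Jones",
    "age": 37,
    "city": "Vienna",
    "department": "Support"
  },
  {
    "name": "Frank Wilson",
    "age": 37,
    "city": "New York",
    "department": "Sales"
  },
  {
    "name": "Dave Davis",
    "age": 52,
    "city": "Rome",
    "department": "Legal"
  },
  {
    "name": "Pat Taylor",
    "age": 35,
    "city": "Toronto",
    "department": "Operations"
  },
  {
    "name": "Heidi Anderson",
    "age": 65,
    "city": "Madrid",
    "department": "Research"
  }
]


Search criteria: {'age': 35, 'city': 'Toronto'}

Checking 8 records:
  Pat Thomas: {age: 59, city: Rome}
  Eve Harris: {age: 35, city: Toronto} <-- MATCH
  Liam Harris: {age: 41, city: Paris}
  Ivan Jones: {age: 37, city: Vienna}
  Frank Wilson: {age: 37, city: New York}
  Dave Davis: {age: 52, city: Rome}
  Pat Taylor: {age: 35, city: Toronto} <-- MATCH
  Heidi Anderson: {age: 65, city: Madrid}

Matches: ["Eve Harris", "Pat Taylor"]

["Eve Harris", "Pat Taylor"]


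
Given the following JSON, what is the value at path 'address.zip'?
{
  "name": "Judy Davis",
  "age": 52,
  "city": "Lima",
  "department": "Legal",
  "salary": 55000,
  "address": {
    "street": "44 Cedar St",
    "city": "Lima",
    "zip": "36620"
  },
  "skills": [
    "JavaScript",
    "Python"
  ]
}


Query: address.zip
Path: address -> zip
Value: 36620

36620


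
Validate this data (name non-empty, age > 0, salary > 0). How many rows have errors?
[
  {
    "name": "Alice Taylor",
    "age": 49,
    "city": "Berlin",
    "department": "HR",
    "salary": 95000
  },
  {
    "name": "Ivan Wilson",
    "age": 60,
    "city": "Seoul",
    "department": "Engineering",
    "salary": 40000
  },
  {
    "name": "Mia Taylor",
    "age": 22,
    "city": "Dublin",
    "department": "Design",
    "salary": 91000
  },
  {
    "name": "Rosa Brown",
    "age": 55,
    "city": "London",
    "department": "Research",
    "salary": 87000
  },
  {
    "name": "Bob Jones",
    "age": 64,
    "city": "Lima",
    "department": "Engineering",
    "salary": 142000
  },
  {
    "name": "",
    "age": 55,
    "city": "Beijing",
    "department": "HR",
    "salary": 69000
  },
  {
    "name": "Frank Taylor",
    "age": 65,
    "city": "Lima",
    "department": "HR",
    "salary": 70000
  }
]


Validating 7 records:
Rules: name non-empty, age > 0, salary > 0

  Row 1 (Alice Taylor): OK
  Row 2 (Ivan Wilson): OK
  Row 3 (Mia Taylor): OK
  Row 4 (Rosa Brown): OK
  Row 5 (Bob Jones): OK
  Row 6 (???): empty name
  Row 7 (Frank Taylor): OK

Total errors: 1

1 errors


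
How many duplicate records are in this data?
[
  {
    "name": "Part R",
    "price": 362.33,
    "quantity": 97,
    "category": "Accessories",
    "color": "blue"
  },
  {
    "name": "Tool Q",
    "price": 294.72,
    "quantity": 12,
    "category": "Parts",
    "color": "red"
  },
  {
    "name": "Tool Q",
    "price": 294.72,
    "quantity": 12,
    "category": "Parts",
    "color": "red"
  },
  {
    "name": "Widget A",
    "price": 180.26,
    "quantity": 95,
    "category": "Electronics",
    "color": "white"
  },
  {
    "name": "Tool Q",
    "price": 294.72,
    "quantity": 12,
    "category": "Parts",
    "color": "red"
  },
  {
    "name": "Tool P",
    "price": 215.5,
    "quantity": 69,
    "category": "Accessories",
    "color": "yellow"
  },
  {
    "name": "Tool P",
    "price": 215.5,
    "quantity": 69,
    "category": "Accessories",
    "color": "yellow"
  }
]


Checking 7 records for duplicates:

  Row 1: Part R ($362.33, qty 97)
  Row 2: Tool Q ($294.72, qty 12)
  Row 3: Tool Q ($294.72, qty 12) <-- DUPLICATE
  Row 4: Widget A ($180.26, qty 95)
  Row 5: Tool Q ($294.72, qty 12) <-- DUPLICATE
  Row 6: Tool P ($215.5, qty 69)
  Row 7: Tool P ($215.5, qty 69) <-- DUPLICATE

Duplicates found: 3
Unique records: 4

3 duplicates, 4 unique


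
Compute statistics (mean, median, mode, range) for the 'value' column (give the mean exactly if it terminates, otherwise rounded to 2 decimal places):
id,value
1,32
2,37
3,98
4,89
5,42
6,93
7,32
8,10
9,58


Data: [32, 37, 98, 89, 42, 93, 32, 10, 58]
Count: 9
Sum: 491
Mean: 491/9 ≈ 54.56 (rounded to 2 decimal places)
Sorted: [10, 32, 32, 37, 42, 58, 89, 93, 98]
Median: 42.0
Mode: 32 (2 times)
Range: 98 - 10 = 88
Min: 10, Max: 98

mean≈54.56, median=42.0, mode=32, range=88


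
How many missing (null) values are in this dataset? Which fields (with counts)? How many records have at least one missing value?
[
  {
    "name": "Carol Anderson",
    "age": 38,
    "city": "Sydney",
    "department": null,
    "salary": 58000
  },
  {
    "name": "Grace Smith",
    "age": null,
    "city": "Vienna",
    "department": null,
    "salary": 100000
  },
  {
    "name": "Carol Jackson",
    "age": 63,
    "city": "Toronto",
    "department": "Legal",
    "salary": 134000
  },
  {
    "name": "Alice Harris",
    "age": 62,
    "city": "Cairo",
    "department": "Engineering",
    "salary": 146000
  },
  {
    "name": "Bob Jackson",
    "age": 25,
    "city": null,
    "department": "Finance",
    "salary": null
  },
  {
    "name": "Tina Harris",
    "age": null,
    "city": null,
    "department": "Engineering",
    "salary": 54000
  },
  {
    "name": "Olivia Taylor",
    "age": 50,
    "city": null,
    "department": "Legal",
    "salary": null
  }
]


Checking for missing (null) values in 7 records:

  Carol Anderson: department
  Grace Smith: age, department
  Carol Jackson: complete
  Alice Harris: complete
  Bob Jackson: city, salary
  Tina Harris: age, city
  Olivia Taylor: city, salary

Per field:
  name: 0 missing
  age: 2 missing
  city: 3 missing
  department: 2 missing
  salary: 2 missing

Total missing values: 9
Records with any missing: 5

9 missing values (age: 2, city: 3, department: 2, salary: 2); 5 incomplete records
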